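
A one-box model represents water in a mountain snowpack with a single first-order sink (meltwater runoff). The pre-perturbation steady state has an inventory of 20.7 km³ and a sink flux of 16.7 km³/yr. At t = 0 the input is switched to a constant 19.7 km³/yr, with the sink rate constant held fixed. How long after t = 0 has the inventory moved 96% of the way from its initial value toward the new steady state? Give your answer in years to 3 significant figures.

τ = M₀/F₀ = 20.7/16.7 = 1.240 yr.
The remaining gap fraction is e^(−t/τ); 96% covered ⇒ e^(−t/τ) = 0.0400.
t = −τ ln(0.0400) = 1.240 × 3.219 = 3.990 yr.

3.99 yr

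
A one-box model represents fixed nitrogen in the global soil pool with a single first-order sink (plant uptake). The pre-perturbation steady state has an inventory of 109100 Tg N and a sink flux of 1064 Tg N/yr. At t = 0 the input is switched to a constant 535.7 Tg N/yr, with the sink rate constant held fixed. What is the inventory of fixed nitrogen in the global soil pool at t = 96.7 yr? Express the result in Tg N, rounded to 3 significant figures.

76000 Tg N

τ = M₀/F₀ = 109100/1064 = 102.5 yr; rate constant k = 1/τ.
New steady state M_∞ = F₁/k = F₁·τ = 535.7 × 102.5 = 54929 Tg N.
M(t) = M_∞ + (M₀ − M_∞)·e^(−t/τ); t/τ = 96.7/102.5 = 0.9431, so e^(−t/τ) = 0.3894.
M(t) = 54929 + 54170 × 0.3894 = 76025 Tg N.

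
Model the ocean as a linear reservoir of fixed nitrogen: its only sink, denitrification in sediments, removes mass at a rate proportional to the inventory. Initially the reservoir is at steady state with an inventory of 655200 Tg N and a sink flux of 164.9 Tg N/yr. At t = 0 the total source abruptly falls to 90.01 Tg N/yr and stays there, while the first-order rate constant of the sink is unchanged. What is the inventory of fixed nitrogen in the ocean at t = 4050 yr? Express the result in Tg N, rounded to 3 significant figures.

The sink rate constant is k = F₀/M₀ = 164.9/655200 = 0.0002517 yr⁻¹.
Solving dM/dt = F₁ − kM with M(0) = M₀ gives M(t) = F₁/k + (M₀ − F₁/k)·e^(−kt).
F₁/k = 90.01/0.0002517 = 357640 Tg N; kt = 0.0002517 × 4050 = 1.019, e^(−kt) = 0.3608.
M(4050) = 357640 + (655200 − 357640) × 0.3608 = 357640 + 107400 = 465010 Tg N.

465000 Tg N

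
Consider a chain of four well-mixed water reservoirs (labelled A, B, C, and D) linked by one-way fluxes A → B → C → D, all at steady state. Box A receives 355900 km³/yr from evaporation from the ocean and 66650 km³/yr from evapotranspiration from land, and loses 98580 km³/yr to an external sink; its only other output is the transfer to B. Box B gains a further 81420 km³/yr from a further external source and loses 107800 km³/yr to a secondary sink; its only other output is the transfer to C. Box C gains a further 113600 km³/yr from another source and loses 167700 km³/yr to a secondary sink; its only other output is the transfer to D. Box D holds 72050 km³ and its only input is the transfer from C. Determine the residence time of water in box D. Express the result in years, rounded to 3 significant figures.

0.296 yr

Box A: F(A→B) = (355900 + 66650) − 98580 = 323970 km³/yr.
Box B: F(B→C) = (323970 + 81420) − 107800 = 297590 km³/yr.
Box C: F(C→D) = (297590 + 113600) − 167700 = 243490 km³/yr.
Box D throughput = its input = 243490 km³/yr; τ = 72050 / 243490 = 0.2959 yr.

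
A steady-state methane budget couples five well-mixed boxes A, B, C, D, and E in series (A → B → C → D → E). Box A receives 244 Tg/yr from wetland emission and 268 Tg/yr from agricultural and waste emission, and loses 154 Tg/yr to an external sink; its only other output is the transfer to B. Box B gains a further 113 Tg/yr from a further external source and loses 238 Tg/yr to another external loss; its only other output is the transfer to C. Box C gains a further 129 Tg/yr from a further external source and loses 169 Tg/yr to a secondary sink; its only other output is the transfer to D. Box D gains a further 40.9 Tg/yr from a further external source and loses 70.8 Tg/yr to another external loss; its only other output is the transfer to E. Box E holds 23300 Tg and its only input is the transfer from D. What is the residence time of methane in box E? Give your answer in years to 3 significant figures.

143 yr

Box A: F(A→B) = (244 + 268) − 154 = 358.00 Tg/yr.
Box B: F(B→C) = (358.00 + 113) − 238 = 233.00 Tg/yr.
Box C: F(C→D) = (233.00 + 129) − 169 = 193.00 Tg/yr.
Box D: F(D→E) = (193.00 + 40.9) − 70.8 = 163.10 Tg/yr.
Box E throughput = its input = 163.10 Tg/yr; τ = 23300 / 163.10 = 142.9 yr.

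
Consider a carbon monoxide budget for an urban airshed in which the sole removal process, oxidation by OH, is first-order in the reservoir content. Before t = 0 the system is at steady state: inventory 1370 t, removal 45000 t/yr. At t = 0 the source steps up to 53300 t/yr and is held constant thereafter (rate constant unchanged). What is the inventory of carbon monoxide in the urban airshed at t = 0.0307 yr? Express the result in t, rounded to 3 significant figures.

Residence time τ = M₀/F₀ = 0.03044 yr. The eventual steady state is M_∞ = M₀·(F₁/F₀) = 1370 × 53300/45000 = 1622.7 t.
The anomaly ΔM(t) = M(t) − M_∞ decays as ΔM₀·e^(−t/τ) with ΔM₀ = 1370 − 1622.7 = −252.7 t.
At t = 0.0307 yr, e^(−t/τ) = e^(−1.008) = 0.3648, so ΔM = −92.18 t and M = 1622.7 − 92.18 = 1530.5 t.

1530 t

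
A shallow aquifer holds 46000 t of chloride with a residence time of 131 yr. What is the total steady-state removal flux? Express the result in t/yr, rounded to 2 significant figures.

350 t/yr

F = M / τ = 46000 / 131 = 351.1 t/yr.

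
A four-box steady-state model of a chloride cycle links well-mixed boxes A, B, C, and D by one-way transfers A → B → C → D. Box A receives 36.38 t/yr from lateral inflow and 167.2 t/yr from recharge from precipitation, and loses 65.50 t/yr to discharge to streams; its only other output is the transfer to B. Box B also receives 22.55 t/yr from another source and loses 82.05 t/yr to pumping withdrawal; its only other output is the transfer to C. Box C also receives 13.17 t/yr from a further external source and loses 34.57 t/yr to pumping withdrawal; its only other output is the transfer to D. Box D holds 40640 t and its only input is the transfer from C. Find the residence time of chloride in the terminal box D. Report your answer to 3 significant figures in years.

Box A: F(A→B) = (36.38 + 167.2) − 65.50 = 138.08 t/yr.
Box B: F(B→C) = (138.08 + 22.55) − 82.05 = 78.580 t/yr.
Box C: F(C→D) = (78.580 + 13.17) − 34.57 = 57.180 t/yr.
Box D throughput = its input = 57.180 t/yr; τ = 40640 / 57.180 = 710.7 yr.

711 yr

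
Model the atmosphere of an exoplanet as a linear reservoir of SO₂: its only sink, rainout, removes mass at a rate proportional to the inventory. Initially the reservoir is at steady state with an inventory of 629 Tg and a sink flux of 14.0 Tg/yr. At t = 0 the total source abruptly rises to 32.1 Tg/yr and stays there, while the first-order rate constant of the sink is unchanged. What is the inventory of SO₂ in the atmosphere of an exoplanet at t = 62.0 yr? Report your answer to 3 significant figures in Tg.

1240 Tg

τ = M₀/F₀ = 629/14.0 = 44.93 yr; rate constant k = 1/τ.
New steady state M_∞ = F₁/k = F₁·τ = 32.1 × 44.93 = 1442.2 Tg.
M(t) = M_∞ + (M₀ − M_∞)·e^(−t/τ); t/τ = 62.0/44.93 = 1.380, so e^(−t/τ) = 0.2516.
M(t) = 1442.2 − 813.2 × 0.2516 = 1237.6 Tg.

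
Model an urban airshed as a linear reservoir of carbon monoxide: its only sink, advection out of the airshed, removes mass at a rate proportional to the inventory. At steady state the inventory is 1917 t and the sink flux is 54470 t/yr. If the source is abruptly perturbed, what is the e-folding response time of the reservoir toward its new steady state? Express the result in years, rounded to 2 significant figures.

For a linear reservoir the response time equals the residence time τ = M/F.
τ = 1917 / 54470 = 0.03519 yr.

0.035 yr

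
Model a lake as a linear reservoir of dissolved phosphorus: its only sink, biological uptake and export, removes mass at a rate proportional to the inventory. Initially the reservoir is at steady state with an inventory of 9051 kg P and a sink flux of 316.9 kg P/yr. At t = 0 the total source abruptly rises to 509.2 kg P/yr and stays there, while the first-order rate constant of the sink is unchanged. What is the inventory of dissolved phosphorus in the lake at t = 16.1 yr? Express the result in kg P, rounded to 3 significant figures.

The sink rate constant is k = F₀/M₀ = 316.9/9051 = 0.03501 yr⁻¹.
Solving dM/dt = F₁ − kM with M(0) = M₀ gives M(t) = F₁/k + (M₀ − F₁/k)·e^(−kt).
F₁/k = 509.2/0.03501 = 14543 kg P; kt = 0.03501 × 16.1 = 0.5637, e^(−kt) = 0.5691.
M(16.1) = 14543 + (9051 − 14543) × 0.5691 = 14543 − 3126 = 11418 kg P.

11400 kg P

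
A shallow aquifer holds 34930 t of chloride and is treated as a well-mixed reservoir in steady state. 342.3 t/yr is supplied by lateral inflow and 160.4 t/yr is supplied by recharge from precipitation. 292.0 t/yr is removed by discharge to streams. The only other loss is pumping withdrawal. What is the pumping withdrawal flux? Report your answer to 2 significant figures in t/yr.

210 t/yr

At steady state ΣF_in = ΣF_out.
ΣF_in = 342.3 + 160.4 = 502.70 t/yr.
Pumping withdrawal flux = ΣF_in − (292.0) = 502.70 − 292.0 = 210.7 t/yr.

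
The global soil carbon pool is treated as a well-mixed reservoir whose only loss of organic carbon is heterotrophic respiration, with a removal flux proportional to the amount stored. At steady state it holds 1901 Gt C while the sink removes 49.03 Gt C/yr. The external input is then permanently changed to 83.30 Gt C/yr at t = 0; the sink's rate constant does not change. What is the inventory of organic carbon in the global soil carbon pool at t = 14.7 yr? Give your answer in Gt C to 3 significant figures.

Residence time τ = M₀/F₀ = 38.77 yr. The eventual steady state is M_∞ = M₀·(F₁/F₀) = 1901 × 83.30/49.03 = 3229.7 Gt C.
The anomaly ΔM(t) = M(t) − M_∞ decays as ΔM₀·e^(−t/τ) with ΔM₀ = 1901 − 3229.7 = −1329 Gt C.
At t = 14.7 yr, e^(−t/τ) = e^(−0.3791) = 0.6845, so ΔM = −909.4 Gt C and M = 3229.7 − 909.4 = 2320.3 Gt C.

2320 Gt C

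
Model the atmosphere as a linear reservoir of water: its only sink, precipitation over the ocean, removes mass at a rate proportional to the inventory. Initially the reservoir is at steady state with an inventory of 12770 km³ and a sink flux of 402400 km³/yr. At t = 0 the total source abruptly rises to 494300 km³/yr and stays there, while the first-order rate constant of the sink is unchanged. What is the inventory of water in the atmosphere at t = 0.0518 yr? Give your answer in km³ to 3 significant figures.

15100 km³

The sink rate constant is k = F₀/M₀ = 402400/12770 = 31.51 yr⁻¹.
Solving dM/dt = F₁ − kM with M(0) = M₀ gives M(t) = F₁/k + (M₀ − F₁/k)·e^(−kt).
F₁/k = 494300/31.51 = 15686 km³; kt = 31.51 × 0.0518 = 1.632, e^(−kt) = 0.1955.
M(0.0518) = 15686 + (12770 − 15686) × 0.1955 = 15686 − 570.1 = 15116 km³.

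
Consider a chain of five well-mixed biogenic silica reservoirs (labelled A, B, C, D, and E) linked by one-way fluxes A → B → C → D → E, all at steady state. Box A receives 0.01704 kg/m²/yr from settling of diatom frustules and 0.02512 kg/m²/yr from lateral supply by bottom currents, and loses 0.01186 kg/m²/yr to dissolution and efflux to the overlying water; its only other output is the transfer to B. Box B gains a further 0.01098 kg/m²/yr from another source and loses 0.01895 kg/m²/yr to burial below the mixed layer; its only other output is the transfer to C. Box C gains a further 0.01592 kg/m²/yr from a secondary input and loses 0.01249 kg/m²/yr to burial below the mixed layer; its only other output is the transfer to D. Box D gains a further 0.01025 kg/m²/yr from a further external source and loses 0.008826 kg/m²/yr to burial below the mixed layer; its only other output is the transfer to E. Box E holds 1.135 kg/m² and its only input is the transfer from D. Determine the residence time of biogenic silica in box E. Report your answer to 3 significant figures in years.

41.8 yr

Box A: F(A→B) = (0.01704 + 0.02512) − 0.01186 = 0.030300 kg/m²/yr.
Box B: F(B→C) = (0.030300 + 0.01098) − 0.01895 = 0.022330 kg/m²/yr.
Box C: F(C→D) = (0.022330 + 0.01592) − 0.01249 = 0.025760 kg/m²/yr.
Box D: F(D→E) = (0.025760 + 0.01025) − 0.008826 = 0.027184 kg/m²/yr.
Box E throughput = its input = 0.027184 kg/m²/yr; τ = 1.135 / 0.027184 = 41.75 yr.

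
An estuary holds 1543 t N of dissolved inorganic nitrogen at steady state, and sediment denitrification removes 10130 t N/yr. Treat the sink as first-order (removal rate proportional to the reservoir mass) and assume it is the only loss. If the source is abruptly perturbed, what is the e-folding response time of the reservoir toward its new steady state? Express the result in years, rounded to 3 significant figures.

0.152 yr

For a linear reservoir the response time equals the residence time τ = M/F.
τ = 1543 / 10130 = 0.1523 yr.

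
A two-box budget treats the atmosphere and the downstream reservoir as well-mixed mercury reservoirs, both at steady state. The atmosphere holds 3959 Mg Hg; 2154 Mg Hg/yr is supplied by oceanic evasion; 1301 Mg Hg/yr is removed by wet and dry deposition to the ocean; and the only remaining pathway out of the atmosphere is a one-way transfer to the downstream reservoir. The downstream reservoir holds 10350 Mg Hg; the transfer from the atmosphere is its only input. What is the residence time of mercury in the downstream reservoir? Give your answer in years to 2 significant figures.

Balance the atmosphere: ΣF_in = 2154.0 Mg Hg/yr.
Transfer to the downstream reservoir = ΣF_in − (1301) = 853.00 Mg Hg/yr.
At steady state the output of the downstream reservoir equals its input, 853.00 Mg Hg/yr.
τ = M / F = 10350 / 853.00 = 12.13 yr.

12 yr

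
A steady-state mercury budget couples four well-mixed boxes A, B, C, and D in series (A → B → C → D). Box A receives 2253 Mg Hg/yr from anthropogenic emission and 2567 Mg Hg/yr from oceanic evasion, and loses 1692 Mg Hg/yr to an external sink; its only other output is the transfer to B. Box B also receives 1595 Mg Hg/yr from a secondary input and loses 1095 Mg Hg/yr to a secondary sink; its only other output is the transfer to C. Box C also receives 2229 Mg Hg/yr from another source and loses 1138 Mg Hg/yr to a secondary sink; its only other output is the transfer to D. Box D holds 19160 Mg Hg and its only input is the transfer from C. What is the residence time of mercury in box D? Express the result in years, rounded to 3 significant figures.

Box A: F(A→B) = (2253 + 2567) − 1692 = 3128.0 Mg Hg/yr.
Box B: F(B→C) = (3128.0 + 1595) − 1095 = 3628.0 Mg Hg/yr.
Box C: F(C→D) = (3628.0 + 2229) − 1138 = 4719.0 Mg Hg/yr.
Box D throughput = its input = 4719.0 Mg Hg/yr; τ = 19160 / 4719.0 = 4.060 yr.

4.06 yr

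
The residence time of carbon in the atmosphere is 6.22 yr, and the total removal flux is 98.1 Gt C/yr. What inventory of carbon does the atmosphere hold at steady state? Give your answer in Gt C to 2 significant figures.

τ = M/F ⇒ M = τ × F = 6.22 × 98.1 = 610.2 Gt C.

610 Gt C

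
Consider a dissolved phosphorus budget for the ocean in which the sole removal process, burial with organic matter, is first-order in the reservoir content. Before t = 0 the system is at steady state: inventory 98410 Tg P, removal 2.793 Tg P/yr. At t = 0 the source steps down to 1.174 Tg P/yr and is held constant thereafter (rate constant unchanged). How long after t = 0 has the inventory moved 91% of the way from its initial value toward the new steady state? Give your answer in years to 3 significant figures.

τ = M₀/F₀ = 98410/2.793 = 35230 yr.
The remaining gap fraction is e^(−t/τ); 91% covered ⇒ e^(−t/τ) = 0.0900.
t = −τ ln(0.0900) = 35230 × 2.408 = 84840 yr.

84800 yr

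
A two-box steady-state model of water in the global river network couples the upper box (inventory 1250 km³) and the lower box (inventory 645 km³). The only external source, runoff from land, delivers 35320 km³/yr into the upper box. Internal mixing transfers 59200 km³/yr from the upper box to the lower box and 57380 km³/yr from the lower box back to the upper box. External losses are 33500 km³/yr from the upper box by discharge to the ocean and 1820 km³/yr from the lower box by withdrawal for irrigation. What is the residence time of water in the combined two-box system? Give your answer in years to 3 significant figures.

0.0537 yr

Residence time in the combined system uses the total inventory and the total *external* removal — internal exchanges between the two boxes cancel.
M_total = 1250 + 645 = 1895.0 km³.
ΣF_external_out = 33500 + 1820 = 35320 km³/yr.
τ = M_total / ΣF_ext = 1895.0 / 35320 = 0.05365 yr.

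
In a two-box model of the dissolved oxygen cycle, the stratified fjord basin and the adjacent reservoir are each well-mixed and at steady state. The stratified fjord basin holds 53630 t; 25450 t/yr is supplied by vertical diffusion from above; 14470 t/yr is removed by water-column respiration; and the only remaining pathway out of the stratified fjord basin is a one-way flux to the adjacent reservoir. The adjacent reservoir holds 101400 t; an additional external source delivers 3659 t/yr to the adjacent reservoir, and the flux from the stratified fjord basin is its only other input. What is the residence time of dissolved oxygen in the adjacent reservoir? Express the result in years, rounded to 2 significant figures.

Balance the stratified fjord basin: ΣF_in = 25450 t/yr.
Flux to the adjacent reservoir = ΣF_in − (14470) = 10980 t/yr.
Total input to the adjacent reservoir = 10980 + 3659 = 14639 t/yr; at steady state this equals its total output.
τ = M / F = 101400 / 14639 = 6.927 yr.

6.9 yr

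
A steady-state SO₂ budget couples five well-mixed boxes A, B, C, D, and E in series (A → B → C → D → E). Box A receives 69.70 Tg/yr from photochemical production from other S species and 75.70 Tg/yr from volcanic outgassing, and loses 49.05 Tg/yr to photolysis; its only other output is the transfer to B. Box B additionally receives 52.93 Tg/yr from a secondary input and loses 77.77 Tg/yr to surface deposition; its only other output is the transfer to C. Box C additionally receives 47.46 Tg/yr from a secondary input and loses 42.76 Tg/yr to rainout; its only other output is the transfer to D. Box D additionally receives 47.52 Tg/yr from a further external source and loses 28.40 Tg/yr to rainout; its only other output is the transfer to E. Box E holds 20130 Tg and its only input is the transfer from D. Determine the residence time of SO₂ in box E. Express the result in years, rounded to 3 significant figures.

Box A: F(A→B) = (69.70 + 75.70) − 49.05 = 96.350 Tg/yr.
Box B: F(B→C) = (96.350 + 52.93) − 77.77 = 71.510 Tg/yr.
Box C: F(C→D) = (71.510 + 47.46) − 42.76 = 76.210 Tg/yr.
Box D: F(D→E) = (76.210 + 47.52) − 28.40 = 95.330 Tg/yr.
Box E throughput = its input = 95.330 Tg/yr; τ = 20130 / 95.330 = 211.2 yr.

211 yr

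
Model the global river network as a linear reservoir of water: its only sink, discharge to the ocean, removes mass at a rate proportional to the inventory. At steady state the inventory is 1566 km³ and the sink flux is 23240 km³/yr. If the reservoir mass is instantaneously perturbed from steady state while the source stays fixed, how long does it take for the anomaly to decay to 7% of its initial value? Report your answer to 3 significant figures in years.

0.179 yr

For a linear reservoir the anomaly decays as exp(−t/τ) with τ = M/F = 1566/23240 = 0.06738 yr.
exp(−t/τ) = 0.07 ⇒ t = −τ ln(0.07) = 0.06738 × 2.659 = 0.1792 yr.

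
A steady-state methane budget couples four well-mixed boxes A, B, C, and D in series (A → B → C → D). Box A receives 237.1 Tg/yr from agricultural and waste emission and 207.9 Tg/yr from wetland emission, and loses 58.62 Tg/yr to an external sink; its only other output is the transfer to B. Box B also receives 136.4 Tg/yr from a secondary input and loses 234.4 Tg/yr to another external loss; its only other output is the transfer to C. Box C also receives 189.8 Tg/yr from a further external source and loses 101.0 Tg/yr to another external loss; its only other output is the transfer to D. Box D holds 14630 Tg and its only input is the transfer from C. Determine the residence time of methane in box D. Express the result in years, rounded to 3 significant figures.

Box A: F(A→B) = (237.1 + 207.9) − 58.62 = 386.38 Tg/yr.
Box B: F(B→C) = (386.38 + 136.4) − 234.4 = 288.38 Tg/yr.
Box C: F(C→D) = (288.38 + 189.8) − 101.0 = 377.18 Tg/yr.
Box D throughput = its input = 377.18 Tg/yr; τ = 14630 / 377.18 = 38.79 yr.

38.8 yr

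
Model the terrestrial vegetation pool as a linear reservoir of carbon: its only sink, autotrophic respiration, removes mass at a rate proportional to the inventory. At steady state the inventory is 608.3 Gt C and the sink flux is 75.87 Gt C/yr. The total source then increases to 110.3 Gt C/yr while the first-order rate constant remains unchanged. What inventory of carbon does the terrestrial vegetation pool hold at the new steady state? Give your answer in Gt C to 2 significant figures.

Rate constant k = F/M = 75.87 / 608.3 = 0.1247 yr⁻¹.
At the new steady state, source = k·M_new ⇒ M_new = 110.3 / 0.1247 = 884.3 Gt C.
(Equivalently M_new = M × F_new/F_old = 608.3 × 110.3/75.87.)

880 Gt C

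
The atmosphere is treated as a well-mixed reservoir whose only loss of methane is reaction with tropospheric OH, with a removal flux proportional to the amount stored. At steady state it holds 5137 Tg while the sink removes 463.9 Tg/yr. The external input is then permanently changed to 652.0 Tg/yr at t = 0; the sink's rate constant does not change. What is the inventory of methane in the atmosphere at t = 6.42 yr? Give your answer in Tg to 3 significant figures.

6050 Tg

Residence time τ = M₀/F₀ = 11.07 yr. The eventual steady state is M_∞ = M₀·(F₁/F₀) = 5137 × 652.0/463.9 = 7219.9 Tg.
The anomaly ΔM(t) = M(t) − M_∞ decays as ΔM₀·e^(−t/τ) with ΔM₀ = 5137 − 7219.9 = −2083 Tg.
At t = 6.42 yr, e^(−t/τ) = e^(−0.5798) = 0.5600, so ΔM = −1167 Tg and M = 7219.9 − 1167 = 6053.4 Tg.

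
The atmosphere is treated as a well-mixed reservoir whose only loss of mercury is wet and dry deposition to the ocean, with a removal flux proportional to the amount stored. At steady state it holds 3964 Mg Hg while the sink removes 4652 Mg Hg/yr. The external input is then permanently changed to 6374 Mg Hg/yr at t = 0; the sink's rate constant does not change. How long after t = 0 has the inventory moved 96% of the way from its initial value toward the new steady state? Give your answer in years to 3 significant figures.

2.74 yr

τ = M₀/F₀ = 3964/4652 = 0.8521 yr.
The remaining gap fraction is e^(−t/τ); 96% covered ⇒ e^(−t/τ) = 0.0400.
t = −τ ln(0.0400) = 0.8521 × 3.219 = 2.743 yr.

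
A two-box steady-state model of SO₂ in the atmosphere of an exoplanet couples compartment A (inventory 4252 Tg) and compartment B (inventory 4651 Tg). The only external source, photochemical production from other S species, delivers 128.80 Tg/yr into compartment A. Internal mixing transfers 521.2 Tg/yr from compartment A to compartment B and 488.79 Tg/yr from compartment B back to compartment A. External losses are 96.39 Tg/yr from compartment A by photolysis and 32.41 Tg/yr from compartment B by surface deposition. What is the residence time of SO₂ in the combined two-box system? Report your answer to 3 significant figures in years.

For the system as a whole, the A↔B exchange is internal and contributes nothing to the throughput; only the external sinks remove mass.
M_total = 4252 + 4651 = 8903.0 Tg.
ΣF_external_out = 96.39 + 32.41 = 128.80 Tg/yr.
τ = M_total / ΣF_ext = 8903.0 / 128.80 = 69.12 yr.

69.1 yr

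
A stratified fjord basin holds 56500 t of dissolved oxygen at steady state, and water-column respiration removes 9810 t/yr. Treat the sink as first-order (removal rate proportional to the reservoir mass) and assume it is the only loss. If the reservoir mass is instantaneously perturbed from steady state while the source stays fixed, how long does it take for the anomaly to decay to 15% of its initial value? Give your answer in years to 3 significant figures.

10.9 yr

For a linear reservoir the anomaly decays as exp(−t/τ) with τ = M/F = 56500/9810 = 5.759 yr.
exp(−t/τ) = 0.15 ⇒ t = −τ ln(0.15) = 5.759 × 1.897 = 10.93 yr.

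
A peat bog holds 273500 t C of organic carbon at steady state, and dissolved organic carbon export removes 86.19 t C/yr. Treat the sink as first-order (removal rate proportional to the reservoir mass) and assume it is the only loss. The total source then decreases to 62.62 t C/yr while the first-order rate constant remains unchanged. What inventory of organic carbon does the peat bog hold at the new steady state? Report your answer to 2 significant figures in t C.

Rate constant k = F/M = 86.19 / 273500 = 0.0003151 yr⁻¹.
At the new steady state, source = k·M_new ⇒ M_new = 62.62 / 0.0003151 = 198700 t C.
(Equivalently M_new = M × F_new/F_old = 273500 × 62.62/86.19.)

200000 t C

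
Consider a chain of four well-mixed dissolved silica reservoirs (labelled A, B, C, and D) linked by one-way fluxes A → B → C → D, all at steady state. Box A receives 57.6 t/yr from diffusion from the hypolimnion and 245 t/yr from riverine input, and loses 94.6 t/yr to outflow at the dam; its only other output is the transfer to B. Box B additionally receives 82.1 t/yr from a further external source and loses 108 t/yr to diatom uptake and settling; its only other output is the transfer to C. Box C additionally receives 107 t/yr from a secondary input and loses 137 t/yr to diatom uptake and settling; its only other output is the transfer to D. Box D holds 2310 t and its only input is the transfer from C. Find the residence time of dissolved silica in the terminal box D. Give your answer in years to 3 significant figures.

Box A: F(A→B) = (57.6 + 245) − 94.6 = 208.00 t/yr.
Box B: F(B→C) = (208.00 + 82.1) − 108 = 182.10 t/yr.
Box C: F(C→D) = (182.10 + 107) − 137 = 152.10 t/yr.
Box D throughput = its input = 152.10 t/yr; τ = 2310 / 152.10 = 15.19 yr.

15.2 yr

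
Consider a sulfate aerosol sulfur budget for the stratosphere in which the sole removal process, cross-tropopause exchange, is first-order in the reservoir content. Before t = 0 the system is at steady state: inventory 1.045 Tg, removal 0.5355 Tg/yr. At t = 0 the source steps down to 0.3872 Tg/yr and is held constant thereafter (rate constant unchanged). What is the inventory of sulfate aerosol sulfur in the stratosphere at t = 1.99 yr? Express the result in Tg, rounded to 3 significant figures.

0.860 Tg

τ = M₀/F₀ = 1.045/0.5355 = 1.951 yr; rate constant k = 1/τ.
New steady state M_∞ = F₁/k = F₁·τ = 0.3872 × 1.951 = 0.75560 Tg.
M(t) = M_∞ + (M₀ − M_∞)·e^(−t/τ); t/τ = 1.99/1.951 = 1.020, so e^(−t/τ) = 0.3607.
M(t) = 0.75560 + 0.2894 × 0.3607 = 0.85998 Tg.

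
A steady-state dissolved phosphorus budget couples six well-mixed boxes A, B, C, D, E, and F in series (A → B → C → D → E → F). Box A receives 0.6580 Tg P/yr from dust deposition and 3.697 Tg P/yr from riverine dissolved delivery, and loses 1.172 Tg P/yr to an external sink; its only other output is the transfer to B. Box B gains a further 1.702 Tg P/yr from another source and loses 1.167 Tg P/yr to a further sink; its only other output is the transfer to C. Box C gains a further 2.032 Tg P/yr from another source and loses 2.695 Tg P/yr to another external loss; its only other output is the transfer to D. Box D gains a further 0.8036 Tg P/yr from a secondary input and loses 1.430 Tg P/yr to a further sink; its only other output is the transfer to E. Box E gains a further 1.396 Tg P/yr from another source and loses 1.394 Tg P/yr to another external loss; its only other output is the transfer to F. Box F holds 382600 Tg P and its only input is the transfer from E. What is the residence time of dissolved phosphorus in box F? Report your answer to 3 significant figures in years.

157000 yr

Box A: F(A→B) = (0.6580 + 3.697) − 1.172 = 3.1830 Tg P/yr.
Box B: F(B→C) = (3.1830 + 1.702) − 1.167 = 3.7180 Tg P/yr.
Box C: F(C→D) = (3.7180 + 2.032) − 2.695 = 3.0550 Tg P/yr.
Box D: F(D→E) = (3.0550 + 0.8036) − 1.430 = 2.4286 Tg P/yr.
Box E: F(E→F) = (2.4286 + 1.396) − 1.394 = 2.4306 Tg P/yr.
Box F throughput = its input = 2.4306 Tg P/yr; τ = 382600 / 2.4306 = 157400 yr.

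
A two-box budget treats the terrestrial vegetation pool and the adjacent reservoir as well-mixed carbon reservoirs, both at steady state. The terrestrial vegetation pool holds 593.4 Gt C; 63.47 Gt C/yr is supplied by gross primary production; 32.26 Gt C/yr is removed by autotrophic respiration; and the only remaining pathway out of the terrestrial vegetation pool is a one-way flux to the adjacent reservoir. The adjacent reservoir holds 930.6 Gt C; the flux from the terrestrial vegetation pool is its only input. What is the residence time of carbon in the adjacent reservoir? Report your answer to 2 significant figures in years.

Balance the terrestrial vegetation pool: ΣF_in = 63.470 Gt C/yr.
Flux to the adjacent reservoir = ΣF_in − (32.26) = 31.210 Gt C/yr.
At steady state the output of the adjacent reservoir equals its input, 31.210 Gt C/yr.
τ = M / F = 930.6 / 31.210 = 29.82 yr.

30 yr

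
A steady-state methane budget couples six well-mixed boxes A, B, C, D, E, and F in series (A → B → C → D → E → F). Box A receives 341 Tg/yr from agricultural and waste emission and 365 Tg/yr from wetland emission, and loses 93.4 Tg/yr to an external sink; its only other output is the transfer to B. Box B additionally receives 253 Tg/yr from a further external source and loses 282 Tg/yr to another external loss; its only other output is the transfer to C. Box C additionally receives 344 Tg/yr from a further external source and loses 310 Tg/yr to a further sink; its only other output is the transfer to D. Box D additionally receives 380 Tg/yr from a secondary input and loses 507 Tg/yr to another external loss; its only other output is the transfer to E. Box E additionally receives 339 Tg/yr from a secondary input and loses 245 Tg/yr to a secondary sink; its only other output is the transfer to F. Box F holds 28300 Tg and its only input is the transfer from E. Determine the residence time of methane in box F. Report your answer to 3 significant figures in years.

Box A: F(A→B) = (341 + 365) − 93.4 = 612.60 Tg/yr.
Box B: F(B→C) = (612.60 + 253) − 282 = 583.60 Tg/yr.
Box C: F(C→D) = (583.60 + 344) − 310 = 617.60 Tg/yr.
Box D: F(D→E) = (617.60 + 380) − 507 = 490.60 Tg/yr.
Box E: F(E→F) = (490.60 + 339) − 245 = 584.60 Tg/yr.
Box F throughput = its input = 584.60 Tg/yr; τ = 28300 / 584.60 = 48.41 yr.

48.4 yr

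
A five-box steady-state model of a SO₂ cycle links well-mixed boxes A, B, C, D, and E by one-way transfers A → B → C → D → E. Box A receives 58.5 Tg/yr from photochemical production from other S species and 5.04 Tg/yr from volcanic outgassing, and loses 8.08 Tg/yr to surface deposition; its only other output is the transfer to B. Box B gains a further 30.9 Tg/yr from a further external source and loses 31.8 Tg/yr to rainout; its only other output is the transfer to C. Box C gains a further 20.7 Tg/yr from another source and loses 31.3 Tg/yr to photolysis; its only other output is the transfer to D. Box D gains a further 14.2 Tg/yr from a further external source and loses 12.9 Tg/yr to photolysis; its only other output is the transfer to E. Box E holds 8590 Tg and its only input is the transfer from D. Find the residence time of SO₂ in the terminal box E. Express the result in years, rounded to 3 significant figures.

Box A: F(A→B) = (58.5 + 5.04) − 8.08 = 55.460 Tg/yr.
Box B: F(B→C) = (55.460 + 30.9) − 31.8 = 54.560 Tg/yr.
Box C: F(C→D) = (54.560 + 20.7) − 31.3 = 43.960 Tg/yr.
Box D: F(D→E) = (43.960 + 14.2) − 12.9 = 45.260 Tg/yr.
Box E throughput = its input = 45.260 Tg/yr; τ = 8590 / 45.260 = 189.8 yr.

190 yr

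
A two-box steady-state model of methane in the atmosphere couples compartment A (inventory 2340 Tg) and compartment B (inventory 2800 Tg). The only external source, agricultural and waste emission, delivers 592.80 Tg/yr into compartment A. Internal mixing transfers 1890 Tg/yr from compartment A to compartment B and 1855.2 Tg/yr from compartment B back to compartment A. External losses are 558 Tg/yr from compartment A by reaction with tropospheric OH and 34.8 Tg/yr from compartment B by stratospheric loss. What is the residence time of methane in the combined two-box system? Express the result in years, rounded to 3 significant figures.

8.67 yr

Treat the two boxes together as one reservoir: the mixing fluxes between them are internal recycling, so τ = ΣM / Σ(external losses).
M_total = 2340 + 2800 = 5140.0 Tg.
ΣF_external_out = 558 + 34.8 = 592.80 Tg/yr.
τ = M_total / ΣF_ext = 5140.0 / 592.80 = 8.671 yr.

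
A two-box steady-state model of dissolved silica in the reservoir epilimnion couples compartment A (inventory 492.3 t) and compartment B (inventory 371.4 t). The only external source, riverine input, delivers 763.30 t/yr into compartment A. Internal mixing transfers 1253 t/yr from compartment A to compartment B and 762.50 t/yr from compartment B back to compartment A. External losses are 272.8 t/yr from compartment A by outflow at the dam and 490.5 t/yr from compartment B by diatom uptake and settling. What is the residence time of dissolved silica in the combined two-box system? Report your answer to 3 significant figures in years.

Treat the two boxes together as one reservoir: the mixing fluxes between them are internal recycling, so τ = ΣM / Σ(external losses).
M_total = 492.3 + 371.4 = 863.70 t.
ΣF_external_out = 272.8 + 490.5 = 763.30 t/yr.
τ = M_total / ΣF_ext = 863.70 / 763.30 = 1.132 yr.

1.13 yr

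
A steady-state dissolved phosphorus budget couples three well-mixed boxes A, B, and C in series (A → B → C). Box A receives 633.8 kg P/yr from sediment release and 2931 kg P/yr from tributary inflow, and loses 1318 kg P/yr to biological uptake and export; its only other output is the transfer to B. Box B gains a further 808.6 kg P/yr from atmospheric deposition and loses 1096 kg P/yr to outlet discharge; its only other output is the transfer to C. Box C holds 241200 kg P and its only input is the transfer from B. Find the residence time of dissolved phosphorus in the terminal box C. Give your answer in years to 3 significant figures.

Box A: F(A→B) = (633.8 + 2931) − 1318 = 2246.8 kg P/yr.
Box B: F(B→C) = (2246.8 + 808.6) − 1096 = 1959.4 kg P/yr.
Box C throughput = its input = 1959.4 kg P/yr; τ = 241200 / 1959.4 = 123.1 yr.

123 yr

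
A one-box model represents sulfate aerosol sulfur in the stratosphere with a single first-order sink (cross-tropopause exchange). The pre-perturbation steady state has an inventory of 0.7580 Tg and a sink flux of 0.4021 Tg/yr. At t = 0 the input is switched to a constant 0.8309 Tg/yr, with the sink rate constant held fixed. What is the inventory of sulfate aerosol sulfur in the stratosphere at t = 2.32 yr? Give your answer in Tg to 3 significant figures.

τ = M₀/F₀ = 0.7580/0.4021 = 1.885 yr; rate constant k = 1/τ.
New steady state M_∞ = F₁/k = F₁·τ = 0.8309 × 1.885 = 1.5663 Tg.
M(t) = M_∞ + (M₀ − M_∞)·e^(−t/τ); t/τ = 2.32/1.885 = 1.231, so e^(−t/τ) = 0.2921.
M(t) = 1.5663 − 0.8083 × 0.2921 = 1.3302 Tg.

1.33 Tg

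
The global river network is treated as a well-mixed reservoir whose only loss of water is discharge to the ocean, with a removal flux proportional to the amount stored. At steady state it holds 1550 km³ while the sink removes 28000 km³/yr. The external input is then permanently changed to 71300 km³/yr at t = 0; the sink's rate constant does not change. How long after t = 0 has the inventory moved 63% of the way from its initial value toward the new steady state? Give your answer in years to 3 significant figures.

τ = M₀/F₀ = 1550/28000 = 0.05536 yr.
The remaining gap fraction is e^(−t/τ); 63% covered ⇒ e^(−t/τ) = 0.370.
t = −τ ln(0.370) = 0.05536 × 0.9943 = 0.05504 yr.

0.0550 yr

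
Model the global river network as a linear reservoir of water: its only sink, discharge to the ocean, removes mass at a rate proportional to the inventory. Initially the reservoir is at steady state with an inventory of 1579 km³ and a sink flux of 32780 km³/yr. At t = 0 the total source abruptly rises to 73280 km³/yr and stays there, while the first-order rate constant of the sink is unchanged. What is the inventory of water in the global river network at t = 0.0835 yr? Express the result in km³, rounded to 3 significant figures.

Residence time τ = M₀/F₀ = 0.04817 yr. The eventual steady state is M_∞ = M₀·(F₁/F₀) = 1579 × 73280/32780 = 3529.9 km³.
The anomaly ΔM(t) = M(t) − M_∞ decays as ΔM₀·e^(−t/τ) with ΔM₀ = 1579 − 3529.9 = −1951 km³.
At t = 0.0835 yr, e^(−t/τ) = e^(−1.733) = 0.1767, so ΔM = −344.7 km³ and M = 3529.9 − 344.7 = 3185.2 km³.

3190 km³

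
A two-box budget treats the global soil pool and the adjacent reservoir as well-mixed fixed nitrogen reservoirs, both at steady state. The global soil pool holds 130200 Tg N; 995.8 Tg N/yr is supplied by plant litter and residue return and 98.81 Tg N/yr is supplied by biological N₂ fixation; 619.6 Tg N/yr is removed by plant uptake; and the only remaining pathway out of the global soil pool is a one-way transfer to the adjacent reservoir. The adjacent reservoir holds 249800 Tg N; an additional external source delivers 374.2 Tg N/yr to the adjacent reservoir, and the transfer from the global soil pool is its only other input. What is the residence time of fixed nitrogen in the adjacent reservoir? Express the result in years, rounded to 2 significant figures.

Balance the global soil pool: ΣF_in = 995.8 + 98.81 = 1094.6 Tg N/yr.
Transfer to the adjacent reservoir = ΣF_in − (619.6) = 475.01 Tg N/yr.
Total input to the adjacent reservoir = 475.01 + 374.2 = 849.21 Tg N/yr; at steady state this equals its total output.
τ = M / F = 249800 / 849.21 = 294.2 yr.

290 yr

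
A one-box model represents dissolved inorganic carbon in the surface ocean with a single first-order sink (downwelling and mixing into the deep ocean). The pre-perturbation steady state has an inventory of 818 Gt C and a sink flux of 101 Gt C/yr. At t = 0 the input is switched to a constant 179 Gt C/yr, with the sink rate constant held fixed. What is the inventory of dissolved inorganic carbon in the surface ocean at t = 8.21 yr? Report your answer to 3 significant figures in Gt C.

τ = M₀/F₀ = 818/101 = 8.099 yr; rate constant k = 1/τ.
New steady state M_∞ = F₁/k = F₁·τ = 179 × 8.099 = 1449.7 Gt C.
M(t) = M_∞ + (M₀ − M_∞)·e^(−t/τ); t/τ = 8.21/8.099 = 1.014, so e^(−t/τ) = 0.3629.
M(t) = 1449.7 − 631.7 × 0.3629 = 1220.5 Gt C.

1220 Gt C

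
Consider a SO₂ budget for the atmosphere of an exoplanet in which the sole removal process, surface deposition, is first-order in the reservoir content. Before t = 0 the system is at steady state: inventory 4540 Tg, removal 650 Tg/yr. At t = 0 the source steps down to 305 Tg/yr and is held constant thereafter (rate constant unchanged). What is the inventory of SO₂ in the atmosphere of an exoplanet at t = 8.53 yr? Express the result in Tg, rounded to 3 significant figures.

2840 Tg

Residence time τ = M₀/F₀ = 6.985 yr. The eventual steady state is M_∞ = M₀·(F₁/F₀) = 4540 × 305/650 = 2130.3 Tg.
The anomaly ΔM(t) = M(t) − M_∞ decays as ΔM₀·e^(−t/τ) with ΔM₀ = 4540 − 2130.3 = 2410 Tg.
At t = 8.53 yr, e^(−t/τ) = e^(−1.221) = 0.2949, so ΔM = 710.5 Tg and M = 2130.3 + 710.5 = 2840.8 Tg.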